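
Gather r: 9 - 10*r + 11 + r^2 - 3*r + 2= r^2 - 13*r + 22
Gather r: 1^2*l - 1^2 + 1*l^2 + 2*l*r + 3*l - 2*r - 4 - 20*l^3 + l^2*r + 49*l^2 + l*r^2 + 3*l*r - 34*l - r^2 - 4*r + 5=-20*l^3 + 50*l^2 - 30*l + r^2*(l - 1) + r*(l^2 + 5*l - 6)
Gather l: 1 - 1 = 0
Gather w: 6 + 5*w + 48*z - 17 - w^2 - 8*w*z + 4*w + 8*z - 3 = -w^2 + w*(9 - 8*z) + 56*z - 14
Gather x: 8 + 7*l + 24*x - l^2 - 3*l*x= -l^2 + 7*l + x*(24 - 3*l) + 8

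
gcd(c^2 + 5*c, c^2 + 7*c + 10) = c + 5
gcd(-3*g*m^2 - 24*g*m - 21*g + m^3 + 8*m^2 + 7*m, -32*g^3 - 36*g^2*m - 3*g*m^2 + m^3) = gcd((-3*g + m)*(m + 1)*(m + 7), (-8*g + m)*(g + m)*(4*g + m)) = 1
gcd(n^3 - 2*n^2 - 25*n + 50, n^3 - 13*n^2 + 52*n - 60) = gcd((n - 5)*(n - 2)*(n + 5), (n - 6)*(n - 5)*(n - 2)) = n^2 - 7*n + 10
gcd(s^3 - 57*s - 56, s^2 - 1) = s + 1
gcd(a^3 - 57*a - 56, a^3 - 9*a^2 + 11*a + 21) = a + 1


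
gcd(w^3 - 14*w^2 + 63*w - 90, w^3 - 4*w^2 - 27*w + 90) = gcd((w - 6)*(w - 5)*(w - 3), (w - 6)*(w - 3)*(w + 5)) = w^2 - 9*w + 18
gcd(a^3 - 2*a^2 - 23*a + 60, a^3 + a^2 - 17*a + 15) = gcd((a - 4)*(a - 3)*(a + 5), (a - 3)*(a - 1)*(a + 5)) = a^2 + 2*a - 15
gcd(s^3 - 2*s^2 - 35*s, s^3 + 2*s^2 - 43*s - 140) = s^2 - 2*s - 35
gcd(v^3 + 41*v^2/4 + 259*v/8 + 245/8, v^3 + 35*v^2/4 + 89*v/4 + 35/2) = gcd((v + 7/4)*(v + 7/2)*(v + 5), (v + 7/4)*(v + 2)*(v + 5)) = v^2 + 27*v/4 + 35/4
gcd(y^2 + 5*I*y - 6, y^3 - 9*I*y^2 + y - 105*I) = y + 3*I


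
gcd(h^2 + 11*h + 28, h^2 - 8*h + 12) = 1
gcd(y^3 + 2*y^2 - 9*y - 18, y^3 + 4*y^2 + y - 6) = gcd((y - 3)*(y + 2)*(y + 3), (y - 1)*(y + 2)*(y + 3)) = y^2 + 5*y + 6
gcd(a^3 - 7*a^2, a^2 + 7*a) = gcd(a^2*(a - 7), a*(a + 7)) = a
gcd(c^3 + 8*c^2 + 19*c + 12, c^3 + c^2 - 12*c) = c + 4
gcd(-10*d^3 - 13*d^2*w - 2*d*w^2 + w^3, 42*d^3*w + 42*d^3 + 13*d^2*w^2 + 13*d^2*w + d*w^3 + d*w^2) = 1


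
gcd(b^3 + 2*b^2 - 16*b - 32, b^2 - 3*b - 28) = b + 4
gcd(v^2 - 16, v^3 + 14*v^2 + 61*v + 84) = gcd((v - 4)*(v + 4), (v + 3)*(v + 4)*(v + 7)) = v + 4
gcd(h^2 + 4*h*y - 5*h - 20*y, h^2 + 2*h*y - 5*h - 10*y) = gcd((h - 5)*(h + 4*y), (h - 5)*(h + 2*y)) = h - 5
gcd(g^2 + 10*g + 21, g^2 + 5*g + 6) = g + 3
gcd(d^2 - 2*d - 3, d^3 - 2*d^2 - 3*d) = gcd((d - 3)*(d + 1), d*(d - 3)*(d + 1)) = d^2 - 2*d - 3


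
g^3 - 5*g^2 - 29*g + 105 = (g - 7)*(g - 3)*(g + 5)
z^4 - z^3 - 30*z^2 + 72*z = z*(z - 4)*(z - 3)*(z + 6)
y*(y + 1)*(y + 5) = y^3 + 6*y^2 + 5*y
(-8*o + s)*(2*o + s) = -16*o^2 - 6*o*s + s^2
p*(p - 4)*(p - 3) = p^3 - 7*p^2 + 12*p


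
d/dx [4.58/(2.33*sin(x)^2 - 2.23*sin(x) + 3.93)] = (10.2134 - 21.3428*sin(x))*cos(x)/(2.33*sin(x)^2 - 2.23*sin(x) + 3.93)^2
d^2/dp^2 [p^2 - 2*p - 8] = 2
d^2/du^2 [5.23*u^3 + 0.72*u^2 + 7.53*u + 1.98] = 31.38*u + 1.44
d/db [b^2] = 2*b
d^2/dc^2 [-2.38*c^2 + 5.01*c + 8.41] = -4.76000000000000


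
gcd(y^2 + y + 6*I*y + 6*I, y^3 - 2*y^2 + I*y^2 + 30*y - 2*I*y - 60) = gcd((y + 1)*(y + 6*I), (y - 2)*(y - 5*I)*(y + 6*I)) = y + 6*I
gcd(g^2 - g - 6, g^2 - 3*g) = g - 3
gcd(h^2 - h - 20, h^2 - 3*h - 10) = h - 5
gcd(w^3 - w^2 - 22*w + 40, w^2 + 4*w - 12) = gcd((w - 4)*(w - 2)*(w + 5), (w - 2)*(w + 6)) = w - 2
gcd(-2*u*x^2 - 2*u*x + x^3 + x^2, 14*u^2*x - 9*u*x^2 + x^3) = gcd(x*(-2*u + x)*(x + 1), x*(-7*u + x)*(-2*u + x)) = -2*u*x + x^2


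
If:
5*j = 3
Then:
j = 3/5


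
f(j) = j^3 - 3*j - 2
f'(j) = 3*j^2 - 3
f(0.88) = -3.96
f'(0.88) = -0.68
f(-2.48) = -9.81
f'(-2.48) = 15.45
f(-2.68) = -13.21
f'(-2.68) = 18.55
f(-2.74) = -14.35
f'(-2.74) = 19.52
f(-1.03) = -0.00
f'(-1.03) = 0.18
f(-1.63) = -1.44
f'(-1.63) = 4.97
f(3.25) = 22.58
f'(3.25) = 28.69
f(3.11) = 18.75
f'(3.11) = 26.02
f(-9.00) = -704.00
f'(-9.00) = 240.00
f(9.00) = 700.00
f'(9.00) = 240.00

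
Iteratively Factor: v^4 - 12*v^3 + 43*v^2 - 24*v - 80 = (v - 4)*(v^3 - 8*v^2 + 11*v + 20) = (v - 4)^2*(v^2 - 4*v - 5) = (v - 5)*(v - 4)^2*(v + 1)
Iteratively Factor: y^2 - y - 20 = (y + 4)*(y - 5)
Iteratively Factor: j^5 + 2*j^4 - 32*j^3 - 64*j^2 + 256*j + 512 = (j + 4)*(j^4 - 2*j^3 - 24*j^2 + 32*j + 128) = (j - 4)*(j + 4)*(j^3 + 2*j^2 - 16*j - 32) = (j - 4)*(j + 4)^2*(j^2 - 2*j - 8) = (j - 4)*(j + 2)*(j + 4)^2*(j - 4)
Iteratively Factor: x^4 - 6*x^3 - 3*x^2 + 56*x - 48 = (x - 4)*(x^3 - 2*x^2 - 11*x + 12) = (x - 4)*(x + 3)*(x^2 - 5*x + 4) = (x - 4)^2*(x + 3)*(x - 1)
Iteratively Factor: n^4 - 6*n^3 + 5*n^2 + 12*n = (n - 4)*(n^3 - 2*n^2 - 3*n) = n*(n - 4)*(n^2 - 2*n - 3) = n*(n - 4)*(n - 3)*(n + 1)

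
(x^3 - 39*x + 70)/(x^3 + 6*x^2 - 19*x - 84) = (x^2 - 7*x + 10)/(x^2 - x - 12)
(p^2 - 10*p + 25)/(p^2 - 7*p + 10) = (p - 5)/(p - 2)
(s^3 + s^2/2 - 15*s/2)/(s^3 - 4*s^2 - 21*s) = (s - 5/2)/(s - 7)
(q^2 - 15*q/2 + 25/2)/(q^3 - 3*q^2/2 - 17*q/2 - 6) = (-2*q^2 + 15*q - 25)/(-2*q^3 + 3*q^2 + 17*q + 12)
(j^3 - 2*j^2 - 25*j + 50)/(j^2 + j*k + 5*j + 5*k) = (j^2 - 7*j + 10)/(j + k)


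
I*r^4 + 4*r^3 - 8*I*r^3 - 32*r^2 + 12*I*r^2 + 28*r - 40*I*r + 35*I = (r - 7)*(r - 5*I)*(r + I)*(I*r - I)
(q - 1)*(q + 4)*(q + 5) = q^3 + 8*q^2 + 11*q - 20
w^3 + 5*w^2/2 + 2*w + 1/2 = (w + 1/2)*(w + 1)^2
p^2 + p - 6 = (p - 2)*(p + 3)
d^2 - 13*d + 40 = (d - 8)*(d - 5)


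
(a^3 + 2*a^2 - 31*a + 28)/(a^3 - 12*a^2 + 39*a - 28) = (a + 7)/(a - 7)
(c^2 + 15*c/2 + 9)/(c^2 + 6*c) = (c + 3/2)/c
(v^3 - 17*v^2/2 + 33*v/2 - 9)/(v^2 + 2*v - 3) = (v^2 - 15*v/2 + 9)/(v + 3)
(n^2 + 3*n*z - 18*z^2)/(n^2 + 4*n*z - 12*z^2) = (-n + 3*z)/(-n + 2*z)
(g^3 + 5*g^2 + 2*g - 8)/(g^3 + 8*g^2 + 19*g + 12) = (g^2 + g - 2)/(g^2 + 4*g + 3)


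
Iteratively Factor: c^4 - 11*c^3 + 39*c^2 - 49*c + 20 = (c - 1)*(c^3 - 10*c^2 + 29*c - 20) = (c - 4)*(c - 1)*(c^2 - 6*c + 5) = (c - 4)*(c - 1)^2*(c - 5)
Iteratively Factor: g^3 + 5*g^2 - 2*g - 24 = (g + 4)*(g^2 + g - 6) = (g + 3)*(g + 4)*(g - 2)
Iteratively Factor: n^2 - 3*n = (n - 3)*(n)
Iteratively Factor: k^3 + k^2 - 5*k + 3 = (k - 1)*(k^2 + 2*k - 3) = (k - 1)^2*(k + 3)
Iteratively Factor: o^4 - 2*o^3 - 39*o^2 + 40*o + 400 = (o + 4)*(o^3 - 6*o^2 - 15*o + 100) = (o - 5)*(o + 4)*(o^2 - o - 20) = (o - 5)^2*(o + 4)*(o + 4)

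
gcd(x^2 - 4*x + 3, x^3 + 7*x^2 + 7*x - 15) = x - 1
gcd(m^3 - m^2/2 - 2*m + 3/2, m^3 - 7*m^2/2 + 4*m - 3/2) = m^2 - 2*m + 1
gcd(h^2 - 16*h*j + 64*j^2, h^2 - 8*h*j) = h - 8*j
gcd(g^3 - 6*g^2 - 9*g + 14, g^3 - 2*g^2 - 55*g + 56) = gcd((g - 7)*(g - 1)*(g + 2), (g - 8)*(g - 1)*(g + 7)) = g - 1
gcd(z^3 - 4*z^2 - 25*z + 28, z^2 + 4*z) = z + 4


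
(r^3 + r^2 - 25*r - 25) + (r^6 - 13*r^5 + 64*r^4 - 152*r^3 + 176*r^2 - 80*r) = r^6 - 13*r^5 + 64*r^4 - 151*r^3 + 177*r^2 - 105*r - 25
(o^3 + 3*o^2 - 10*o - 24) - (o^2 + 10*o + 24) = o^3 + 2*o^2 - 20*o - 48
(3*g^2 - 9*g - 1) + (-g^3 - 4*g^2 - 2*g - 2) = -g^3 - g^2 - 11*g - 3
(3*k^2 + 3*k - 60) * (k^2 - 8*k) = 3*k^4 - 21*k^3 - 84*k^2 + 480*k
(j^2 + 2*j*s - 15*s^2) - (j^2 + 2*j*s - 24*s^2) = 9*s^2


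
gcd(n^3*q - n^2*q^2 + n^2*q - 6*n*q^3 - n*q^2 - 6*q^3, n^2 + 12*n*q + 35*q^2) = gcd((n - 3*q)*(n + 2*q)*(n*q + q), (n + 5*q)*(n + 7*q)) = 1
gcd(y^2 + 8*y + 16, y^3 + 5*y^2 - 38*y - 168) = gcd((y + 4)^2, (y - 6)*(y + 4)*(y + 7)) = y + 4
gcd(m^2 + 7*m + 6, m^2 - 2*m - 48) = m + 6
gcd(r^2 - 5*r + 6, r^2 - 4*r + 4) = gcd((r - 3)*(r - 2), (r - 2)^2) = r - 2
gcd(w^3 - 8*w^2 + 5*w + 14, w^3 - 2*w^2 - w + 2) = w^2 - w - 2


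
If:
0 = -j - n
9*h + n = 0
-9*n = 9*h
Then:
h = 0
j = 0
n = 0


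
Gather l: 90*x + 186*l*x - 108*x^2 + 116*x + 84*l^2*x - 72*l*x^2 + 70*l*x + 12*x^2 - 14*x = 84*l^2*x + l*(-72*x^2 + 256*x) - 96*x^2 + 192*x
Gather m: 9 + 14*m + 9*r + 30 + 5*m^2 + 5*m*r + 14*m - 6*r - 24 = 5*m^2 + m*(5*r + 28) + 3*r + 15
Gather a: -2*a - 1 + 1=-2*a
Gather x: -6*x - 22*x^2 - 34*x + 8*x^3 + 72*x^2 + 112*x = 8*x^3 + 50*x^2 + 72*x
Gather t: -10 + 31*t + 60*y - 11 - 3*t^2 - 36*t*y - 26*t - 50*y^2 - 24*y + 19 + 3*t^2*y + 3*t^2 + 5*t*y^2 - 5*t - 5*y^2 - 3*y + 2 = 3*t^2*y + t*(5*y^2 - 36*y) - 55*y^2 + 33*y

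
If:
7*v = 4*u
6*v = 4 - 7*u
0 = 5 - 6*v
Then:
No Solution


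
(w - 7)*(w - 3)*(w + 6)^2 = w^4 + 2*w^3 - 63*w^2 - 108*w + 756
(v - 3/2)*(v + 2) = v^2 + v/2 - 3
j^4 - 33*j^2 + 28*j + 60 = (j - 5)*(j - 2)*(j + 1)*(j + 6)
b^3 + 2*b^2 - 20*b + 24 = (b - 2)^2*(b + 6)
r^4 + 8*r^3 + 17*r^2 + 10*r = r*(r + 1)*(r + 2)*(r + 5)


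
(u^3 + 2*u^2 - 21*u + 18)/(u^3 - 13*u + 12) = (u + 6)/(u + 4)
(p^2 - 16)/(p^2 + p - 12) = (p - 4)/(p - 3)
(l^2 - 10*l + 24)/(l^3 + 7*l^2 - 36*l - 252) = (l - 4)/(l^2 + 13*l + 42)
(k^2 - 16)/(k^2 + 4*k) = (k - 4)/k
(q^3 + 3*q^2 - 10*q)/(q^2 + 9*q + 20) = q*(q - 2)/(q + 4)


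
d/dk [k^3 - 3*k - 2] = 3*k^2 - 3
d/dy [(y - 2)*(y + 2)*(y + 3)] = 3*y^2 + 6*y - 4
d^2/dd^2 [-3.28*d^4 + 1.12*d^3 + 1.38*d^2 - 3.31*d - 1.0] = -39.36*d^2 + 6.72*d + 2.76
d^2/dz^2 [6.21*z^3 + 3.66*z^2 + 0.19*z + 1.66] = 37.26*z + 7.32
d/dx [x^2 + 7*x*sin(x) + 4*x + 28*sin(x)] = 7*x*cos(x) + 2*x + 7*sin(x) + 28*cos(x) + 4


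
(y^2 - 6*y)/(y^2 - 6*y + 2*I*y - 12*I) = y/(y + 2*I)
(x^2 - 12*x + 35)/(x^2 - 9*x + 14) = (x - 5)/(x - 2)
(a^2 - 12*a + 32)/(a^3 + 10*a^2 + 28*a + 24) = (a^2 - 12*a + 32)/(a^3 + 10*a^2 + 28*a + 24)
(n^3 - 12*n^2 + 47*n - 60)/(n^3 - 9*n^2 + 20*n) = (n - 3)/n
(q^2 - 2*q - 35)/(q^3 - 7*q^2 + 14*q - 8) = (q^2 - 2*q - 35)/(q^3 - 7*q^2 + 14*q - 8)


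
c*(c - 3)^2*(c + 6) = c^4 - 27*c^2 + 54*c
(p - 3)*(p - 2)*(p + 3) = p^3 - 2*p^2 - 9*p + 18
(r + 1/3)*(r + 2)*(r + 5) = r^3 + 22*r^2/3 + 37*r/3 + 10/3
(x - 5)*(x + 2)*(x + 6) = x^3 + 3*x^2 - 28*x - 60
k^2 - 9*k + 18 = (k - 6)*(k - 3)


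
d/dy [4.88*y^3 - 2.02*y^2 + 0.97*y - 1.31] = 14.64*y^2 - 4.04*y + 0.97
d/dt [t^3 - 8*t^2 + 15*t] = 3*t^2 - 16*t + 15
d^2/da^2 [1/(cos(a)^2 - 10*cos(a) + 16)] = (-8*sin(a)^4 + 76*sin(a)^2 - 395*cos(a) + 15*cos(3*a) + 268)/(2*(cos(a) - 8)^3*(cos(a) - 2)^3)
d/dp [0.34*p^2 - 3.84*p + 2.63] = 0.68*p - 3.84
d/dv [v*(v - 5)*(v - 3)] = 3*v^2 - 16*v + 15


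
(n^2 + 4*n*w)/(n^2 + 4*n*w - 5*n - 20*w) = n/(n - 5)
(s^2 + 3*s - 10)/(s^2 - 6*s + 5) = (s^2 + 3*s - 10)/(s^2 - 6*s + 5)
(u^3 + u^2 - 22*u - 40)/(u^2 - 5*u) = u + 6 + 8/u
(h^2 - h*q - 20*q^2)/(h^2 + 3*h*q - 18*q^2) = (h^2 - h*q - 20*q^2)/(h^2 + 3*h*q - 18*q^2)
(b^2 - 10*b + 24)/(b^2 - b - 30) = (b - 4)/(b + 5)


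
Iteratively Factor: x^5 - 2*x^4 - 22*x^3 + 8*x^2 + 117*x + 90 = (x - 3)*(x^4 + x^3 - 19*x^2 - 49*x - 30) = (x - 3)*(x + 2)*(x^3 - x^2 - 17*x - 15) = (x - 5)*(x - 3)*(x + 2)*(x^2 + 4*x + 3) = (x - 5)*(x - 3)*(x + 1)*(x + 2)*(x + 3)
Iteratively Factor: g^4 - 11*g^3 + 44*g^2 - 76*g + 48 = (g - 3)*(g^3 - 8*g^2 + 20*g - 16) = (g - 3)*(g - 2)*(g^2 - 6*g + 8) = (g - 4)*(g - 3)*(g - 2)*(g - 2)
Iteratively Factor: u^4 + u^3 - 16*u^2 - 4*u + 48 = (u - 3)*(u^3 + 4*u^2 - 4*u - 16) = (u - 3)*(u - 2)*(u^2 + 6*u + 8) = (u - 3)*(u - 2)*(u + 2)*(u + 4)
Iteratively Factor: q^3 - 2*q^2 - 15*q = (q)*(q^2 - 2*q - 15) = q*(q + 3)*(q - 5)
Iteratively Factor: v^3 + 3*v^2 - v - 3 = (v + 3)*(v^2 - 1) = (v - 1)*(v + 3)*(v + 1)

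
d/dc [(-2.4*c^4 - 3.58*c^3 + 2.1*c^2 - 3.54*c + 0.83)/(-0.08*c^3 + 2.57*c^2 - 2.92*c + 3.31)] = (0.192*c^6 - 12.336*c^5 + 11.9914*c^4 - 11.4352*c^3 - 32.3844*c^2 + 9.6358*c - 9.2938)/(0.0064*c^6 - 0.4112*c^5 + 7.0721*c^4 - 15.5384*c^3 + 25.5398*c^2 - 19.3304*c + 10.9561)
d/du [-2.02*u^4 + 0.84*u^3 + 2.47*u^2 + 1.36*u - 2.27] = -8.08*u^3 + 2.52*u^2 + 4.94*u + 1.36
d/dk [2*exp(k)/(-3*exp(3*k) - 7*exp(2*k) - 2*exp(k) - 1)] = (12*exp(3*k) + 14*exp(2*k) - 2)*exp(k)/(9*exp(6*k) + 42*exp(5*k) + 61*exp(4*k) + 34*exp(3*k) + 18*exp(2*k) + 4*exp(k) + 1)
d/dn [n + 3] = 1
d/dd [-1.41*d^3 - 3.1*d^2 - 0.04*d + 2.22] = -4.23*d^2 - 6.2*d - 0.04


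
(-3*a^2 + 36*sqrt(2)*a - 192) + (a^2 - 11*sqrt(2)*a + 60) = -2*a^2 + 25*sqrt(2)*a - 132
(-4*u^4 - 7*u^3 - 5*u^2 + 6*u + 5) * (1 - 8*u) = 32*u^5 + 52*u^4 + 33*u^3 - 53*u^2 - 34*u + 5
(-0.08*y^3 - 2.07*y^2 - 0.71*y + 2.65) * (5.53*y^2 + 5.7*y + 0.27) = -0.4424*y^5 - 11.9031*y^4 - 15.7469*y^3 + 10.0486*y^2 + 14.9133*y + 0.7155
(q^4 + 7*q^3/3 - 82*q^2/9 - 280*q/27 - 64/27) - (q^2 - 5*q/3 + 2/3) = q^4 + 7*q^3/3 - 91*q^2/9 - 235*q/27 - 82/27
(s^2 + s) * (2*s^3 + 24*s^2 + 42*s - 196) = 2*s^5 + 26*s^4 + 66*s^3 - 154*s^2 - 196*s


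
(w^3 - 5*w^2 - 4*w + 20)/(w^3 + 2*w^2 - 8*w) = (w^2 - 3*w - 10)/(w*(w + 4))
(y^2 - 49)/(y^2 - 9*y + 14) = (y + 7)/(y - 2)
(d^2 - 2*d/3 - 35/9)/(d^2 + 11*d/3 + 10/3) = (d - 7/3)/(d + 2)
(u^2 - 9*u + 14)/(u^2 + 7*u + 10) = (u^2 - 9*u + 14)/(u^2 + 7*u + 10)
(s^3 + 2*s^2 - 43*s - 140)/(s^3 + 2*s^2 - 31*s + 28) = (s^3 + 2*s^2 - 43*s - 140)/(s^3 + 2*s^2 - 31*s + 28)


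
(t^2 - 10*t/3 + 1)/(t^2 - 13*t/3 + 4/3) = (t - 3)/(t - 4)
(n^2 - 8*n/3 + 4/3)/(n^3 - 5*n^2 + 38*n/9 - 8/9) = 3*(n - 2)/(3*n^2 - 13*n + 4)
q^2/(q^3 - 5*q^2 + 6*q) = q/(q^2 - 5*q + 6)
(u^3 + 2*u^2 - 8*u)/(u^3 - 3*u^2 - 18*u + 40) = u/(u - 5)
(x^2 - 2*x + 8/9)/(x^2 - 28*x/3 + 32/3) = (x - 2/3)/(x - 8)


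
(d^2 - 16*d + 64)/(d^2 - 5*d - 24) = (d - 8)/(d + 3)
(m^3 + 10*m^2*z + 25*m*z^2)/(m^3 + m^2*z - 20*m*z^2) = (-m - 5*z)/(-m + 4*z)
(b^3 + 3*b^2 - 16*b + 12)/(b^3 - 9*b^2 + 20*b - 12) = (b + 6)/(b - 6)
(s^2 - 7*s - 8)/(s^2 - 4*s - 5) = (s - 8)/(s - 5)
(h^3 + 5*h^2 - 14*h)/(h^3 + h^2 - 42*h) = (h - 2)/(h - 6)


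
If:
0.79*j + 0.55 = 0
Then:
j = -0.70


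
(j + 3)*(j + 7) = j^2 + 10*j + 21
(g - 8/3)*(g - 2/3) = g^2 - 10*g/3 + 16/9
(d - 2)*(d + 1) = d^2 - d - 2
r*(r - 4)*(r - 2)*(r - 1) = r^4 - 7*r^3 + 14*r^2 - 8*r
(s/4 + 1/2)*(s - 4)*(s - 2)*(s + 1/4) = s^4/4 - 15*s^3/16 - 5*s^2/4 + 15*s/4 + 1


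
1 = 1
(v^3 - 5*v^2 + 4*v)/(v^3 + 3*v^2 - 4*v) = (v - 4)/(v + 4)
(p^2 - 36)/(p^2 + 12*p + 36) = (p - 6)/(p + 6)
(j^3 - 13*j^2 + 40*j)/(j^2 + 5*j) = (j^2 - 13*j + 40)/(j + 5)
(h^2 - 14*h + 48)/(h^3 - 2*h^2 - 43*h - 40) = (h - 6)/(h^2 + 6*h + 5)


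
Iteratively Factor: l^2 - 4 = (l + 2)*(l - 2)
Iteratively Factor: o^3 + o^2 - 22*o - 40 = (o + 2)*(o^2 - o - 20) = (o + 2)*(o + 4)*(o - 5)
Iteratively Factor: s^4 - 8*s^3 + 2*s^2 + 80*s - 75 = (s - 5)*(s^3 - 3*s^2 - 13*s + 15) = (s - 5)*(s - 1)*(s^2 - 2*s - 15) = (s - 5)*(s - 1)*(s + 3)*(s - 5)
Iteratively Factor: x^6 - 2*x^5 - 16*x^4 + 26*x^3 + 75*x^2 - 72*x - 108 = (x + 1)*(x^5 - 3*x^4 - 13*x^3 + 39*x^2 + 36*x - 108) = (x - 3)*(x + 1)*(x^4 - 13*x^2 + 36) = (x - 3)*(x + 1)*(x + 3)*(x^3 - 3*x^2 - 4*x + 12) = (x - 3)*(x - 2)*(x + 1)*(x + 3)*(x^2 - x - 6) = (x - 3)*(x - 2)*(x + 1)*(x + 2)*(x + 3)*(x - 3)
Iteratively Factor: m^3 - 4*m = (m)*(m^2 - 4) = m*(m + 2)*(m - 2)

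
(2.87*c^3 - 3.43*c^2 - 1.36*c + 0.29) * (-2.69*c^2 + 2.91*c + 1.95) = -7.7203*c^5 + 17.5784*c^4 - 0.726400000000001*c^3 - 11.4262*c^2 - 1.8081*c + 0.5655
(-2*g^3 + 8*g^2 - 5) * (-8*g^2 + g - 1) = 16*g^5 - 66*g^4 + 10*g^3 + 32*g^2 - 5*g + 5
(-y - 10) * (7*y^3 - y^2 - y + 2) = -7*y^4 - 69*y^3 + 11*y^2 + 8*y - 20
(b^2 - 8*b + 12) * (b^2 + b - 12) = b^4 - 7*b^3 - 8*b^2 + 108*b - 144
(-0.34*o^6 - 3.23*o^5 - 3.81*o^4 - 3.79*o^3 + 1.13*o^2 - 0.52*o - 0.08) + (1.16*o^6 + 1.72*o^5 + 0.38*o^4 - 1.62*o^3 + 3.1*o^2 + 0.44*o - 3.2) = 0.82*o^6 - 1.51*o^5 - 3.43*o^4 - 5.41*o^3 + 4.23*o^2 - 0.08*o - 3.28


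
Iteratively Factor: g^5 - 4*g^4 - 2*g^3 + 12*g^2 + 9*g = (g + 1)*(g^4 - 5*g^3 + 3*g^2 + 9*g) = (g + 1)^2*(g^3 - 6*g^2 + 9*g) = g*(g + 1)^2*(g^2 - 6*g + 9) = g*(g - 3)*(g + 1)^2*(g - 3)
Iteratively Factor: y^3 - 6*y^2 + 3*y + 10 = (y - 2)*(y^2 - 4*y - 5) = (y - 5)*(y - 2)*(y + 1)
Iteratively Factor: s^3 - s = (s)*(s^2 - 1) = s*(s - 1)*(s + 1)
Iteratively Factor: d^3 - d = (d)*(d^2 - 1) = d*(d - 1)*(d + 1)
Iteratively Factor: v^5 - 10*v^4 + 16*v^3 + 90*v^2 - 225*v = (v - 3)*(v^4 - 7*v^3 - 5*v^2 + 75*v) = (v - 3)*(v + 3)*(v^3 - 10*v^2 + 25*v) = (v - 5)*(v - 3)*(v + 3)*(v^2 - 5*v) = (v - 5)^2*(v - 3)*(v + 3)*(v)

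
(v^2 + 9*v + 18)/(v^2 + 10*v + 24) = (v + 3)/(v + 4)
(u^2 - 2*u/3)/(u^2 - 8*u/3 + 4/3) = u/(u - 2)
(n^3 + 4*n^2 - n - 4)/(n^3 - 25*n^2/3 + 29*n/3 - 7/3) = 3*(n^2 + 5*n + 4)/(3*n^2 - 22*n + 7)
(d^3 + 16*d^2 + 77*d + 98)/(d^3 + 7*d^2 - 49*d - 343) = (d + 2)/(d - 7)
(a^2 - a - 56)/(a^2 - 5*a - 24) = (a + 7)/(a + 3)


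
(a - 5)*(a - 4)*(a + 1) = a^3 - 8*a^2 + 11*a + 20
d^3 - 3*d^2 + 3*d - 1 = (d - 1)^3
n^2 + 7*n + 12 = (n + 3)*(n + 4)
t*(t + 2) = t^2 + 2*t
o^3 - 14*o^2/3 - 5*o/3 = o*(o - 5)*(o + 1/3)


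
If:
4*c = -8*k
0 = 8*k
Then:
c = 0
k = 0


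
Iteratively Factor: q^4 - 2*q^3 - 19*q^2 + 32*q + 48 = (q - 4)*(q^3 + 2*q^2 - 11*q - 12) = (q - 4)*(q + 1)*(q^2 + q - 12) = (q - 4)*(q + 1)*(q + 4)*(q - 3)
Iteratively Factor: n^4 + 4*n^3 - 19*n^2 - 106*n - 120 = (n - 5)*(n^3 + 9*n^2 + 26*n + 24) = (n - 5)*(n + 3)*(n^2 + 6*n + 8) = (n - 5)*(n + 3)*(n + 4)*(n + 2)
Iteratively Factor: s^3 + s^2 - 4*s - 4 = (s + 1)*(s^2 - 4) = (s + 1)*(s + 2)*(s - 2)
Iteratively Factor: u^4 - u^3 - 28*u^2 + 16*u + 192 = (u - 4)*(u^3 + 3*u^2 - 16*u - 48) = (u - 4)*(u + 4)*(u^2 - u - 12) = (u - 4)*(u + 3)*(u + 4)*(u - 4)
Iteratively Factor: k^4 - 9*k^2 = (k + 3)*(k^3 - 3*k^2) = k*(k + 3)*(k^2 - 3*k) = k^2*(k + 3)*(k - 3)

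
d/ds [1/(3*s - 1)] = -3/(3*s - 1)^2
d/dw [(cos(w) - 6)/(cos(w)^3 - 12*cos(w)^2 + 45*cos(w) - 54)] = 2*sin(w)/(cos(w) - 3)^3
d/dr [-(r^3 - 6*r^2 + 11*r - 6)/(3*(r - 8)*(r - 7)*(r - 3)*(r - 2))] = (r^2 - 2*r - 41)/(3*(r^4 - 30*r^3 + 337*r^2 - 1680*r + 3136))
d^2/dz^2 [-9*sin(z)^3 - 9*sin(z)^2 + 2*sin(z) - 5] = 81*sin(z)^3 + 36*sin(z)^2 - 56*sin(z) - 18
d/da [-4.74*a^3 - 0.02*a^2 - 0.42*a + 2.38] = -14.22*a^2 - 0.04*a - 0.42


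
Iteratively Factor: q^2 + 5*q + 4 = (q + 1)*(q + 4)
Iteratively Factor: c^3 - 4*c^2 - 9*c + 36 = (c - 4)*(c^2 - 9) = (c - 4)*(c - 3)*(c + 3)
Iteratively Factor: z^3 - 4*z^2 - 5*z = (z + 1)*(z^2 - 5*z) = (z - 5)*(z + 1)*(z)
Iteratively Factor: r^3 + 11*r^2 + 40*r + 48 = (r + 4)*(r^2 + 7*r + 12) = (r + 3)*(r + 4)*(r + 4)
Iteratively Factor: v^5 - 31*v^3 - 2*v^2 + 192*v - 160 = (v - 1)*(v^4 + v^3 - 30*v^2 - 32*v + 160) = (v - 5)*(v - 1)*(v^3 + 6*v^2 - 32) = (v - 5)*(v - 2)*(v - 1)*(v^2 + 8*v + 16) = (v - 5)*(v - 2)*(v - 1)*(v + 4)*(v + 4)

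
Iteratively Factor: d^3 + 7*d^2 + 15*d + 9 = (d + 3)*(d^2 + 4*d + 3) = (d + 3)^2*(d + 1)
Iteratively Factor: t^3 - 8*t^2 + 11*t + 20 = (t + 1)*(t^2 - 9*t + 20) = (t - 4)*(t + 1)*(t - 5)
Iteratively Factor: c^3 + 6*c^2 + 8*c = (c)*(c^2 + 6*c + 8) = c*(c + 2)*(c + 4)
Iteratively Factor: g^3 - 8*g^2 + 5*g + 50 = (g + 2)*(g^2 - 10*g + 25) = (g - 5)*(g + 2)*(g - 5)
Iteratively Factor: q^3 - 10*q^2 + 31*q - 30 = (q - 2)*(q^2 - 8*q + 15) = (q - 5)*(q - 2)*(q - 3)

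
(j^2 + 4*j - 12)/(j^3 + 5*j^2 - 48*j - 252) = (j - 2)/(j^2 - j - 42)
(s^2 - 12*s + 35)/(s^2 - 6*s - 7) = (s - 5)/(s + 1)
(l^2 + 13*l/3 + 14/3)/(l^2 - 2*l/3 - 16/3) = (3*l + 7)/(3*l - 8)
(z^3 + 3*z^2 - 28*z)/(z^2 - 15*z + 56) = z*(z^2 + 3*z - 28)/(z^2 - 15*z + 56)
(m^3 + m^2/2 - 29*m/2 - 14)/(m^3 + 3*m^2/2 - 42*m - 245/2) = (m^2 - 3*m - 4)/(m^2 - 2*m - 35)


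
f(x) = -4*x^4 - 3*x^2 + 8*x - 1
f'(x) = -16*x^3 - 6*x + 8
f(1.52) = -17.12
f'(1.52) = -57.31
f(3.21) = -430.93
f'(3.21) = -540.48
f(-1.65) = -52.02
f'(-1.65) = 89.77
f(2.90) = -285.94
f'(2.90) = -399.62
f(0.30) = 1.10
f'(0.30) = 5.77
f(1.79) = -37.36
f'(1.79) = -94.51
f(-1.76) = -62.75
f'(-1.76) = 105.79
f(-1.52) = -41.44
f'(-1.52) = 73.31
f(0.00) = -1.00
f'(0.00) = 8.00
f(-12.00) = -83473.00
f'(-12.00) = 27728.00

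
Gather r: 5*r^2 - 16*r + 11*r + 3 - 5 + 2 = 5*r^2 - 5*r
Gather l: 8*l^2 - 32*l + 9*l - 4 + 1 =8*l^2 - 23*l - 3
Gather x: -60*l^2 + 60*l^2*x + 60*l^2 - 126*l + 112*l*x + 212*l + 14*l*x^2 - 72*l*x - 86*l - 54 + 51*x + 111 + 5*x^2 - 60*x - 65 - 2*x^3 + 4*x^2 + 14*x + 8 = -2*x^3 + x^2*(14*l + 9) + x*(60*l^2 + 40*l + 5)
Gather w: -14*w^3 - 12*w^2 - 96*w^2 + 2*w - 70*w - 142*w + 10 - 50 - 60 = -14*w^3 - 108*w^2 - 210*w - 100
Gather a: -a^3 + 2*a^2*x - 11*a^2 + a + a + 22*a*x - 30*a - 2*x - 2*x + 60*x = -a^3 + a^2*(2*x - 11) + a*(22*x - 28) + 56*x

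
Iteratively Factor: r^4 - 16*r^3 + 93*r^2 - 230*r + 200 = (r - 5)*(r^3 - 11*r^2 + 38*r - 40) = (r - 5)*(r - 2)*(r^2 - 9*r + 20) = (r - 5)*(r - 4)*(r - 2)*(r - 5)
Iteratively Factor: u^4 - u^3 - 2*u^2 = (u + 1)*(u^3 - 2*u^2) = u*(u + 1)*(u^2 - 2*u) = u^2*(u + 1)*(u - 2)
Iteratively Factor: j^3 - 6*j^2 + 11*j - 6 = (j - 2)*(j^2 - 4*j + 3) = (j - 2)*(j - 1)*(j - 3)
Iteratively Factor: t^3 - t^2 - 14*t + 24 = (t + 4)*(t^2 - 5*t + 6) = (t - 3)*(t + 4)*(t - 2)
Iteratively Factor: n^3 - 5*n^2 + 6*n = (n - 2)*(n^2 - 3*n) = n*(n - 2)*(n - 3)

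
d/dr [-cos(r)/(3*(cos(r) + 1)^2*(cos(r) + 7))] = (-7*cos(r) - cos(2*r) + 6)*sin(r)/(3*(cos(r) + 1)^3*(cos(r) + 7)^2)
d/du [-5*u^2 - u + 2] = -10*u - 1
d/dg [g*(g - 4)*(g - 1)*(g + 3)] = 4*g^3 - 6*g^2 - 22*g + 12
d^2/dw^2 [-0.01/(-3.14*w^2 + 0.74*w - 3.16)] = (-0.197192*w^2 + 0.046472*w + 0.01*(6.28*w - 0.74)*(12.56*w - 1.48) - 0.198448)/(3.14*w^2 - 0.74*w + 3.16)^3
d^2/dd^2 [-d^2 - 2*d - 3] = -2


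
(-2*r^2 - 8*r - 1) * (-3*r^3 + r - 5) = 6*r^5 + 24*r^4 + r^3 + 2*r^2 + 39*r + 5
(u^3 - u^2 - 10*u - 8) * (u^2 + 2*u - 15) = u^5 + u^4 - 27*u^3 - 13*u^2 + 134*u + 120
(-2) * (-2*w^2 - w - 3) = 4*w^2 + 2*w + 6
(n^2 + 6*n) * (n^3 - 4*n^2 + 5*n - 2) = n^5 + 2*n^4 - 19*n^3 + 28*n^2 - 12*n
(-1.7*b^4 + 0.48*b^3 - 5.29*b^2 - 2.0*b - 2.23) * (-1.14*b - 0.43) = 1.938*b^5 + 0.1838*b^4 + 5.8242*b^3 + 4.5547*b^2 + 3.4022*b + 0.9589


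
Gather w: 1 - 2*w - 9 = -2*w - 8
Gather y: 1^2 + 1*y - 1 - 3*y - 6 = -2*y - 6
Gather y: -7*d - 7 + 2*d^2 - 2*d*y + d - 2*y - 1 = 2*d^2 - 6*d + y*(-2*d - 2) - 8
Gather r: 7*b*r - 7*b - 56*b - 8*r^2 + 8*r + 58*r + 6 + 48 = -63*b - 8*r^2 + r*(7*b + 66) + 54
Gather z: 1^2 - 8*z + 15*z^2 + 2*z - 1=15*z^2 - 6*z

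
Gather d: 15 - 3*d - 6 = 9 - 3*d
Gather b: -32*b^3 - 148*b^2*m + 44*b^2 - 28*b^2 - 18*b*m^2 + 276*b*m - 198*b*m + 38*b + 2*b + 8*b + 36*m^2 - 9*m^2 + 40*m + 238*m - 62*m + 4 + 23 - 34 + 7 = -32*b^3 + b^2*(16 - 148*m) + b*(-18*m^2 + 78*m + 48) + 27*m^2 + 216*m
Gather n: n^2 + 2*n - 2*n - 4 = n^2 - 4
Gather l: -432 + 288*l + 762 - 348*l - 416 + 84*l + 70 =24*l - 16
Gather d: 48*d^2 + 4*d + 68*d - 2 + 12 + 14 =48*d^2 + 72*d + 24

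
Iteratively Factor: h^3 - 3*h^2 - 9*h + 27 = (h - 3)*(h^2 - 9) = (h - 3)^2*(h + 3)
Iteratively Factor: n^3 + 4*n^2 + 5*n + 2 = (n + 1)*(n^2 + 3*n + 2) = (n + 1)^2*(n + 2)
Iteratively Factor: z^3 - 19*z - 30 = (z + 2)*(z^2 - 2*z - 15) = (z + 2)*(z + 3)*(z - 5)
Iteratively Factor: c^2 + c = (c)*(c + 1)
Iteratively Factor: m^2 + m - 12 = (m + 4)*(m - 3)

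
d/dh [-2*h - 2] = -2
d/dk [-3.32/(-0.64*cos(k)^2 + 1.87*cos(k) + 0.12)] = (4.2496*cos(k) - 6.2084)*sin(k)/(-0.64*cos(k)^2 + 1.87*cos(k) + 0.12)^2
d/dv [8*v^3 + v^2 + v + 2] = 24*v^2 + 2*v + 1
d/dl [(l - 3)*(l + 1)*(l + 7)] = 3*l^2 + 10*l - 17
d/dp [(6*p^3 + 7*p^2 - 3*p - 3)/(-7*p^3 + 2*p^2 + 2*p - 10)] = (61*p^4 - 18*p^3 - 223*p^2 - 128*p + 36)/(49*p^6 - 28*p^5 - 24*p^4 + 148*p^3 - 36*p^2 - 40*p + 100)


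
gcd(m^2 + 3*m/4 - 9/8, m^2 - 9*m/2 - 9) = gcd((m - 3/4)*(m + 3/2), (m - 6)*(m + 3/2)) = m + 3/2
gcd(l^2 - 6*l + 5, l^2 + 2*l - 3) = l - 1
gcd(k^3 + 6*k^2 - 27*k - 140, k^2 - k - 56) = k + 7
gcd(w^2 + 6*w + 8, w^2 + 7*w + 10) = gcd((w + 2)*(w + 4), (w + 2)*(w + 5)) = w + 2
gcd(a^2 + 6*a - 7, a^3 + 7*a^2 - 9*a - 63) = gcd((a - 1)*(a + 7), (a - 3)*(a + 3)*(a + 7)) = a + 7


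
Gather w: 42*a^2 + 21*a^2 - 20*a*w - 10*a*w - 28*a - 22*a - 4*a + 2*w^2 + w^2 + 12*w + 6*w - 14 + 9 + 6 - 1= 63*a^2 - 54*a + 3*w^2 + w*(18 - 30*a)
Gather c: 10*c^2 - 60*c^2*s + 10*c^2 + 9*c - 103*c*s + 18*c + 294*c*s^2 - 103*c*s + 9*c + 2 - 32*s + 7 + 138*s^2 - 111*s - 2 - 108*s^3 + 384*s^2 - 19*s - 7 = c^2*(20 - 60*s) + c*(294*s^2 - 206*s + 36) - 108*s^3 + 522*s^2 - 162*s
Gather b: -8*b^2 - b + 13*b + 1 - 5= -8*b^2 + 12*b - 4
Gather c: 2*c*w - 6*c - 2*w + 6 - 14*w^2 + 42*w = c*(2*w - 6) - 14*w^2 + 40*w + 6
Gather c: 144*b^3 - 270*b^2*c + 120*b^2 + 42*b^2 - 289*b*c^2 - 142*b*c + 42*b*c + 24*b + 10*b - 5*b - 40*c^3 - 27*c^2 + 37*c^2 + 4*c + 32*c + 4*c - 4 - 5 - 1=144*b^3 + 162*b^2 + 29*b - 40*c^3 + c^2*(10 - 289*b) + c*(-270*b^2 - 100*b + 40) - 10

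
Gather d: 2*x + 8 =2*x + 8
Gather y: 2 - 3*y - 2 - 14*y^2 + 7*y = -14*y^2 + 4*y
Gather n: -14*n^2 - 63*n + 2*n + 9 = -14*n^2 - 61*n + 9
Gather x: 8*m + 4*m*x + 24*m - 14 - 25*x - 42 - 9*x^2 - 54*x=32*m - 9*x^2 + x*(4*m - 79) - 56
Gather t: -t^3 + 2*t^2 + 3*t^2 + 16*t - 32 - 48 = -t^3 + 5*t^2 + 16*t - 80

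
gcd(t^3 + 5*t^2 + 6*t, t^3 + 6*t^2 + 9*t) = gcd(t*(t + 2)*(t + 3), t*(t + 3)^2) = t^2 + 3*t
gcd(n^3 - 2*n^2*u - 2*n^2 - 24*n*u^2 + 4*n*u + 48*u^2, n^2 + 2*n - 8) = n - 2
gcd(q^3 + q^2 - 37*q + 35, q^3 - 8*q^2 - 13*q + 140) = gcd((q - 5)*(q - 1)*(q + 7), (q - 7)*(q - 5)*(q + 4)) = q - 5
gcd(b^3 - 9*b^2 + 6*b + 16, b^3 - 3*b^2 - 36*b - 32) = b^2 - 7*b - 8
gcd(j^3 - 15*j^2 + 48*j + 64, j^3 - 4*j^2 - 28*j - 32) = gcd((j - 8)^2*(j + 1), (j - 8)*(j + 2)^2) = j - 8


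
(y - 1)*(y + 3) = y^2 + 2*y - 3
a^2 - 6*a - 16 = (a - 8)*(a + 2)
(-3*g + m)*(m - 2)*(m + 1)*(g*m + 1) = -3*g^2*m^3 + 3*g^2*m^2 + 6*g^2*m + g*m^4 - g*m^3 - 5*g*m^2 + 3*g*m + 6*g + m^3 - m^2 - 2*m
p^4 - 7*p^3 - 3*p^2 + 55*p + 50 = (p - 5)^2*(p + 1)*(p + 2)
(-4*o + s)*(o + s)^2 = -4*o^3 - 7*o^2*s - 2*o*s^2 + s^3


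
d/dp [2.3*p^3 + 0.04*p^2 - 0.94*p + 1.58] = 6.9*p^2 + 0.08*p - 0.94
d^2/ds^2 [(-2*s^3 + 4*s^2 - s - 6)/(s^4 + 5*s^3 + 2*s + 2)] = 2*(-2*s^9 + 12*s^8 + 54*s^7 + 28*s^6 - 465*s^5 - 990*s^4 - 282*s^3 - 72*s^2 + 156*s - 4)/(s^12 + 15*s^11 + 75*s^10 + 131*s^9 + 66*s^8 + 210*s^7 + 162*s^6 + 84*s^5 + 132*s^4 + 68*s^3 + 24*s^2 + 24*s + 8)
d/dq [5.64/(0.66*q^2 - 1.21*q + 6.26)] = (6.8244 - 7.4448*q)/(0.66*q^2 - 1.21*q + 6.26)^2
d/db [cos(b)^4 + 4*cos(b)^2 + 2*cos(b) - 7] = -2*(11*cos(b)/2 + cos(3*b)/2 + 1)*sin(b)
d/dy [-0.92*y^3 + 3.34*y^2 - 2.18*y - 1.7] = -2.76*y^2 + 6.68*y - 2.18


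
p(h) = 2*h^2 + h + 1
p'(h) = 4*h + 1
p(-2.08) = 7.57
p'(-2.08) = -7.32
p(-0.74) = 1.36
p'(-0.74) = -1.96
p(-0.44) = 0.95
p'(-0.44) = -0.76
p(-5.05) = 46.96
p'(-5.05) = -19.20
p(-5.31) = 52.08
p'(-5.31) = -20.24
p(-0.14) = 0.90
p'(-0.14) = 0.44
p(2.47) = 15.67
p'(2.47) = 10.88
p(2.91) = 20.85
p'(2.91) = 12.64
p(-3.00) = 16.00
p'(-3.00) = -11.00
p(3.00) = 22.00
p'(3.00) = 13.00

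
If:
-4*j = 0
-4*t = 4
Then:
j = 0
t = -1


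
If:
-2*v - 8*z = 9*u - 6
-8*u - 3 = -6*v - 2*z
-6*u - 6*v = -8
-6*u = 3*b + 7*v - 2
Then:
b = -188/81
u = 10/27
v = 26/27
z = 5/54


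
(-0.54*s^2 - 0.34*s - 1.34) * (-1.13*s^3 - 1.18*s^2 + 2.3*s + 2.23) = 0.6102*s^5 + 1.0214*s^4 + 0.6734*s^3 - 0.405*s^2 - 3.8402*s - 2.9882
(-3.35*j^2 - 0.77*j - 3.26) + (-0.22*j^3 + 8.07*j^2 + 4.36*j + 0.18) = -0.22*j^3 + 4.72*j^2 + 3.59*j - 3.08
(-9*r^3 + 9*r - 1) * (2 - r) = 9*r^4 - 18*r^3 - 9*r^2 + 19*r - 2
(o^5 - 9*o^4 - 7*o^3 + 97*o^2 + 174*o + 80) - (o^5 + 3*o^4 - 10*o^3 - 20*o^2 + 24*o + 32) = -12*o^4 + 3*o^3 + 117*o^2 + 150*o + 48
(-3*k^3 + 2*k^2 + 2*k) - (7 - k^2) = -3*k^3 + 3*k^2 + 2*k - 7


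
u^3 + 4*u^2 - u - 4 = (u - 1)*(u + 1)*(u + 4)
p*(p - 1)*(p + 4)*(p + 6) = p^4 + 9*p^3 + 14*p^2 - 24*p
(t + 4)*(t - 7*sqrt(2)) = t^2 - 7*sqrt(2)*t + 4*t - 28*sqrt(2)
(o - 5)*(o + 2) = o^2 - 3*o - 10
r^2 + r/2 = r*(r + 1/2)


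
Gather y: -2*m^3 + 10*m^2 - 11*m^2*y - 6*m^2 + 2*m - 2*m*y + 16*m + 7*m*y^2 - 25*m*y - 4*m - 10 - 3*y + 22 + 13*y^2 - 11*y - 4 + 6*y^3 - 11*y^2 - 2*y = -2*m^3 + 4*m^2 + 14*m + 6*y^3 + y^2*(7*m + 2) + y*(-11*m^2 - 27*m - 16) + 8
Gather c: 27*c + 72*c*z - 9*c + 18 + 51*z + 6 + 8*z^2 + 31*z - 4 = c*(72*z + 18) + 8*z^2 + 82*z + 20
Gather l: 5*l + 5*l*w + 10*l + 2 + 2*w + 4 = l*(5*w + 15) + 2*w + 6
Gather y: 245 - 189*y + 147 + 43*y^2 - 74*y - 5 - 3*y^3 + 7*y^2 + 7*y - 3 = -3*y^3 + 50*y^2 - 256*y + 384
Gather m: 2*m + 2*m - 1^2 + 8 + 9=4*m + 16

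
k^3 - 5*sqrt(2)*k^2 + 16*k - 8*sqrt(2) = (k - 2*sqrt(2))^2*(k - sqrt(2))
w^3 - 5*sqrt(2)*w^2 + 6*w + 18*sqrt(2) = (w - 3*sqrt(2))^2*(w + sqrt(2))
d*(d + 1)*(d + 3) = d^3 + 4*d^2 + 3*d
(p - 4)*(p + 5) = p^2 + p - 20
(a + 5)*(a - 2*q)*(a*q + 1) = a^3*q - 2*a^2*q^2 + 5*a^2*q + a^2 - 10*a*q^2 - 2*a*q + 5*a - 10*q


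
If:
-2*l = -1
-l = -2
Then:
No Solution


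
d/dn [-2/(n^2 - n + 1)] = 2*(2*n - 1)/(n^2 - n + 1)^2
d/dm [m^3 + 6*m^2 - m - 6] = 3*m^2 + 12*m - 1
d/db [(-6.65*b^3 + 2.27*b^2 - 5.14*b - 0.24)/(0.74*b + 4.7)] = (-9.842*b^3 - 92.0852*b^2 + 21.338*b - 23.9804)/(0.5476*b^2 + 6.956*b + 22.09)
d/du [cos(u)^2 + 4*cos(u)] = -2*(cos(u) + 2)*sin(u)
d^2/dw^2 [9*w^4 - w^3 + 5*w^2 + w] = 108*w^2 - 6*w + 10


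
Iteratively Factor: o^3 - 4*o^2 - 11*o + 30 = (o + 3)*(o^2 - 7*o + 10) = (o - 5)*(o + 3)*(o - 2)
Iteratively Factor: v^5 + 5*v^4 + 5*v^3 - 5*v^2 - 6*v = (v + 3)*(v^4 + 2*v^3 - v^2 - 2*v) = (v + 1)*(v + 3)*(v^3 + v^2 - 2*v) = (v - 1)*(v + 1)*(v + 3)*(v^2 + 2*v) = (v - 1)*(v + 1)*(v + 2)*(v + 3)*(v)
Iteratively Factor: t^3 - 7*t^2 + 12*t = (t)*(t^2 - 7*t + 12) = t*(t - 3)*(t - 4)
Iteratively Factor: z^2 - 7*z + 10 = (z - 2)*(z - 5)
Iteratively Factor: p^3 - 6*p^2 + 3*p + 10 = (p + 1)*(p^2 - 7*p + 10) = (p - 5)*(p + 1)*(p - 2)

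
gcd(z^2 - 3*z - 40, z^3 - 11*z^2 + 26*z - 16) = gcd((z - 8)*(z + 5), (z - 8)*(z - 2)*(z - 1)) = z - 8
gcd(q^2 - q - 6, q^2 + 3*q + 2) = q + 2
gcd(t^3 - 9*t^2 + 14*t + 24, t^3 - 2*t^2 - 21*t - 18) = t^2 - 5*t - 6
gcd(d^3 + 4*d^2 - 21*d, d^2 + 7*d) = d^2 + 7*d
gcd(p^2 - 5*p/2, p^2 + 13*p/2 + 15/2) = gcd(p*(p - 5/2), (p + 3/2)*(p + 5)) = 1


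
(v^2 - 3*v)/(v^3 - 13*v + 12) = v/(v^2 + 3*v - 4)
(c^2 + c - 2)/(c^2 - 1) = (c + 2)/(c + 1)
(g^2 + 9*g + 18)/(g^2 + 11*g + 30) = (g + 3)/(g + 5)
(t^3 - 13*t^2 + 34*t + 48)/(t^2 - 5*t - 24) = (t^2 - 5*t - 6)/(t + 3)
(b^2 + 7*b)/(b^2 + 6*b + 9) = b*(b + 7)/(b^2 + 6*b + 9)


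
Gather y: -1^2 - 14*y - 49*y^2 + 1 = -49*y^2 - 14*y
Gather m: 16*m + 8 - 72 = 16*m - 64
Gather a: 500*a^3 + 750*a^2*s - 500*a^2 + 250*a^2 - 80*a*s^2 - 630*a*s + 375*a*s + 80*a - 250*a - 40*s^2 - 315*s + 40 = 500*a^3 + a^2*(750*s - 250) + a*(-80*s^2 - 255*s - 170) - 40*s^2 - 315*s + 40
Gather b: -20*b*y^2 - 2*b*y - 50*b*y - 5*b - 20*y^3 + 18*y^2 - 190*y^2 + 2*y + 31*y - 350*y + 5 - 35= b*(-20*y^2 - 52*y - 5) - 20*y^3 - 172*y^2 - 317*y - 30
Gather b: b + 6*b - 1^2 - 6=7*b - 7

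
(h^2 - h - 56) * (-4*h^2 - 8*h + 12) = -4*h^4 - 4*h^3 + 244*h^2 + 436*h - 672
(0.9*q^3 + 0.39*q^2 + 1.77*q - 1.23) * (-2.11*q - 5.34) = -1.899*q^4 - 5.6289*q^3 - 5.8173*q^2 - 6.8565*q + 6.5682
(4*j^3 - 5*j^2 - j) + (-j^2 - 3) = 4*j^3 - 6*j^2 - j - 3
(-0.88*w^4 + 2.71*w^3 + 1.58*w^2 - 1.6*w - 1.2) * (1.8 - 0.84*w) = 0.7392*w^5 - 3.8604*w^4 + 3.5508*w^3 + 4.188*w^2 - 1.872*w - 2.16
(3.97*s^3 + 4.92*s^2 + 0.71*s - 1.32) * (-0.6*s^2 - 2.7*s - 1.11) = -2.382*s^5 - 13.671*s^4 - 18.1167*s^3 - 6.5862*s^2 + 2.7759*s + 1.4652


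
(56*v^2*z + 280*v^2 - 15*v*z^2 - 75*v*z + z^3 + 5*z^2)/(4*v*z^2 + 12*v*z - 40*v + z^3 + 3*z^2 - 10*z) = (56*v^2 - 15*v*z + z^2)/(4*v*z - 8*v + z^2 - 2*z)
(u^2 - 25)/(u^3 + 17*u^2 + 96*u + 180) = (u - 5)/(u^2 + 12*u + 36)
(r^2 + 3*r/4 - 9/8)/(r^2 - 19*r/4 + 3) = (r + 3/2)/(r - 4)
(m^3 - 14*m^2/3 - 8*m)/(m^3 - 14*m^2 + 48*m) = (m + 4/3)/(m - 8)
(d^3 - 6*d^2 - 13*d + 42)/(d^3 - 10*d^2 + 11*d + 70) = (d^2 + d - 6)/(d^2 - 3*d - 10)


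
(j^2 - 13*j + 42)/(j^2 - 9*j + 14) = (j - 6)/(j - 2)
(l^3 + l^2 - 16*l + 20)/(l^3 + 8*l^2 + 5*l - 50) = (l - 2)/(l + 5)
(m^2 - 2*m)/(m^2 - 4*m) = (m - 2)/(m - 4)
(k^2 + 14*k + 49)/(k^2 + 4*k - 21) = (k + 7)/(k - 3)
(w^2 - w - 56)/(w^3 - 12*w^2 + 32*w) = (w + 7)/(w*(w - 4))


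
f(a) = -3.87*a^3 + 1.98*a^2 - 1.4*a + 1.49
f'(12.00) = -1625.72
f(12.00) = -6417.55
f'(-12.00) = -1720.76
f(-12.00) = 6990.77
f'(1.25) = -14.59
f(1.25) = -4.72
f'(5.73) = -359.90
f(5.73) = -669.60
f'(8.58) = -822.11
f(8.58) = -2309.16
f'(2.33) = -55.20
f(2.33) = -39.98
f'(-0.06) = -1.68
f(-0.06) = 1.58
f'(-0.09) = -1.85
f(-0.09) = 1.63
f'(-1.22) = -23.51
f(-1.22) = 13.17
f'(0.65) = -3.73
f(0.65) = 0.35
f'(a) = -11.61*a^2 + 3.96*a - 1.4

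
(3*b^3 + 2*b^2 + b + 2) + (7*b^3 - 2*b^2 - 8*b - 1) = 10*b^3 - 7*b + 1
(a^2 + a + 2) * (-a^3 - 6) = -a^5 - a^4 - 2*a^3 - 6*a^2 - 6*a - 12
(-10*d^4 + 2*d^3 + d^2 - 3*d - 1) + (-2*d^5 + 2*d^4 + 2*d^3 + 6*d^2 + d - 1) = -2*d^5 - 8*d^4 + 4*d^3 + 7*d^2 - 2*d - 2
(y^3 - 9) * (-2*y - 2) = -2*y^4 - 2*y^3 + 18*y + 18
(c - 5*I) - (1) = c - 1 - 5*I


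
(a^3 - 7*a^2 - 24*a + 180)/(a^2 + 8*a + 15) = (a^2 - 12*a + 36)/(a + 3)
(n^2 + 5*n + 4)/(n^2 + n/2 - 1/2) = 2*(n + 4)/(2*n - 1)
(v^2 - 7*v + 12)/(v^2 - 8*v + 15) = (v - 4)/(v - 5)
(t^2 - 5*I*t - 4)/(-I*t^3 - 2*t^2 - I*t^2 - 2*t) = (-t^2 + 5*I*t + 4)/(t*(I*t^2 + 2*t + I*t + 2))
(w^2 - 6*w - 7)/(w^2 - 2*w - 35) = (w + 1)/(w + 5)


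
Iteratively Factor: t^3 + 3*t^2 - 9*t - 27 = (t - 3)*(t^2 + 6*t + 9) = (t - 3)*(t + 3)*(t + 3)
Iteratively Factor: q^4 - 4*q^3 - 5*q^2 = (q - 5)*(q^3 + q^2) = q*(q - 5)*(q^2 + q) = q*(q - 5)*(q + 1)*(q)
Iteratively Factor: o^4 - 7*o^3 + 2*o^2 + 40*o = (o - 5)*(o^3 - 2*o^2 - 8*o) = (o - 5)*(o - 4)*(o^2 + 2*o) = (o - 5)*(o - 4)*(o + 2)*(o)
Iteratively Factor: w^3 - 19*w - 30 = (w + 2)*(w^2 - 2*w - 15) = (w + 2)*(w + 3)*(w - 5)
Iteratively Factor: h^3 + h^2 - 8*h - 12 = (h + 2)*(h^2 - h - 6) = (h + 2)^2*(h - 3)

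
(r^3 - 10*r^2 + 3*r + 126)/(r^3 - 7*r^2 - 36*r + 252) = (r + 3)/(r + 6)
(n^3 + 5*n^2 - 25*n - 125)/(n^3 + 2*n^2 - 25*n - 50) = (n + 5)/(n + 2)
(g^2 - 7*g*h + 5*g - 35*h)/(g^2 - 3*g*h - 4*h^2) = (-g^2 + 7*g*h - 5*g + 35*h)/(-g^2 + 3*g*h + 4*h^2)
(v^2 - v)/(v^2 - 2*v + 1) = v/(v - 1)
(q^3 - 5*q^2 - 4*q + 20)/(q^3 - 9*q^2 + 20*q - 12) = (q^2 - 3*q - 10)/(q^2 - 7*q + 6)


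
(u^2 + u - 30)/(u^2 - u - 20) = (u + 6)/(u + 4)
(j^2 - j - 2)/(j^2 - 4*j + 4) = (j + 1)/(j - 2)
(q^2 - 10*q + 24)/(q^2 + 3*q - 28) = (q - 6)/(q + 7)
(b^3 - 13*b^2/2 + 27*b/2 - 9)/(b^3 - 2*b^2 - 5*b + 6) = (b^2 - 7*b/2 + 3)/(b^2 + b - 2)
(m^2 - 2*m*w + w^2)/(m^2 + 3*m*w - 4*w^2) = (m - w)/(m + 4*w)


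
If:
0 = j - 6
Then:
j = 6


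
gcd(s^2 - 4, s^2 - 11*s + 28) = 1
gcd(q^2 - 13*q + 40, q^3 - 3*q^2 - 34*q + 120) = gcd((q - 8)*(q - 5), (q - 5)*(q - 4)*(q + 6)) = q - 5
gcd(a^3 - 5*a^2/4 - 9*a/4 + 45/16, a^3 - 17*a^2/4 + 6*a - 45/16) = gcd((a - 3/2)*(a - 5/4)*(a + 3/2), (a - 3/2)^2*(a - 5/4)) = a^2 - 11*a/4 + 15/8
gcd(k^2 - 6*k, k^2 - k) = k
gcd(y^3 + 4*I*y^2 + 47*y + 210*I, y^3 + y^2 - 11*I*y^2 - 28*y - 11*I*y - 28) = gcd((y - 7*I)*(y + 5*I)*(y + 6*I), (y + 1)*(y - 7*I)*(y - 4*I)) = y - 7*I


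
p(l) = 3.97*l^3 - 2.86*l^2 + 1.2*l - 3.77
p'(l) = 11.91*l^2 - 5.72*l + 1.2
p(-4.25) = -365.29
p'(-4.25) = 240.63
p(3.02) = 83.12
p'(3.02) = 92.55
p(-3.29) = -180.05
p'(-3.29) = 148.93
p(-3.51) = -214.89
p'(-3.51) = 168.01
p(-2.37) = -75.53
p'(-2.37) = 81.65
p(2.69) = 56.04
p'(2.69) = 72.00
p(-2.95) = -134.12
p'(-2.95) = 121.72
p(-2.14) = -58.34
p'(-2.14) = 67.98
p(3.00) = 81.28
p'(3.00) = 91.23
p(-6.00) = -971.45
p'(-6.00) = 464.28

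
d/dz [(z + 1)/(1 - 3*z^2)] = (-3*z^2 + 6*z*(z + 1) + 1)/(3*z^2 - 1)^2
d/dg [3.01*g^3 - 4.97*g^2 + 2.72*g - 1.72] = 9.03*g^2 - 9.94*g + 2.72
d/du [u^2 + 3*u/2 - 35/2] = 2*u + 3/2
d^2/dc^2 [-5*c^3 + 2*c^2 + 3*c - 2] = 4 - 30*c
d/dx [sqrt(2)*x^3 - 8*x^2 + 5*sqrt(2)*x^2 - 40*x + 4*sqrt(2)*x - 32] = 3*sqrt(2)*x^2 - 16*x + 10*sqrt(2)*x - 40 + 4*sqrt(2)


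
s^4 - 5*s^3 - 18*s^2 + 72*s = s*(s - 6)*(s - 3)*(s + 4)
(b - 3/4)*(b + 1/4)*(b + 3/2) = b^3 + b^2 - 15*b/16 - 9/32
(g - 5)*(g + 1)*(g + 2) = g^3 - 2*g^2 - 13*g - 10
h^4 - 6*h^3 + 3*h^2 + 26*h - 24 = (h - 4)*(h - 3)*(h - 1)*(h + 2)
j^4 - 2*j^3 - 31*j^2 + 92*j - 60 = (j - 5)*(j - 2)*(j - 1)*(j + 6)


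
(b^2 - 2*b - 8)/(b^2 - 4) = (b - 4)/(b - 2)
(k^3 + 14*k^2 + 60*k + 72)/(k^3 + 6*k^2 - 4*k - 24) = (k + 6)/(k - 2)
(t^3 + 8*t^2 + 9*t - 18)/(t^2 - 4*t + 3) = (t^2 + 9*t + 18)/(t - 3)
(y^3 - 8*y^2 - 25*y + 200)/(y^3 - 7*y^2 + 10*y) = (y^2 - 3*y - 40)/(y*(y - 2))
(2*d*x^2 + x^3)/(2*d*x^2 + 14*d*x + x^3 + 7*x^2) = x/(x + 7)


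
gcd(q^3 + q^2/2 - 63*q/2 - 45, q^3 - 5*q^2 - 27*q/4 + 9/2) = q^2 - 9*q/2 - 9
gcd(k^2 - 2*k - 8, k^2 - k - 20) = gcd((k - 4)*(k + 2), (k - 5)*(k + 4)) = 1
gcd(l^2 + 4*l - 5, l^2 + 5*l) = l + 5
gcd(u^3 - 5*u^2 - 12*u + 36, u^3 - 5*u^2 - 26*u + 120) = u - 6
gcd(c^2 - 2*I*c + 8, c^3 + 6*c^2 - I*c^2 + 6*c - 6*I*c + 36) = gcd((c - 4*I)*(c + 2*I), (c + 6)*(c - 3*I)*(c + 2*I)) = c + 2*I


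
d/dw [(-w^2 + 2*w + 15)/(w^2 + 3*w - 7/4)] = 8*(-10*w^2 - 53*w - 97)/(16*w^4 + 96*w^3 + 88*w^2 - 168*w + 49)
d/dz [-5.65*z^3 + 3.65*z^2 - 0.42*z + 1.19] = -16.95*z^2 + 7.3*z - 0.42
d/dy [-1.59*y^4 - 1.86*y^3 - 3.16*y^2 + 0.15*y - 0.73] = -6.36*y^3 - 5.58*y^2 - 6.32*y + 0.15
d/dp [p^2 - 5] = 2*p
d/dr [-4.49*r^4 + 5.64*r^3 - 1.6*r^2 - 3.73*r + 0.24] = -17.96*r^3 + 16.92*r^2 - 3.2*r - 3.73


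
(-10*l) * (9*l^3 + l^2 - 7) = -90*l^4 - 10*l^3 + 70*l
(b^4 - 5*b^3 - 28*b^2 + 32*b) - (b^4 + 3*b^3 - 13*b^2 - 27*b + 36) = -8*b^3 - 15*b^2 + 59*b - 36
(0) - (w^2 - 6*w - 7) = -w^2 + 6*w + 7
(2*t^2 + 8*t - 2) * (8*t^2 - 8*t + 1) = 16*t^4 + 48*t^3 - 78*t^2 + 24*t - 2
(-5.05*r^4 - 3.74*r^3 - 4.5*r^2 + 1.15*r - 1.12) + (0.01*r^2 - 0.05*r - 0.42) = -5.05*r^4 - 3.74*r^3 - 4.49*r^2 + 1.1*r - 1.54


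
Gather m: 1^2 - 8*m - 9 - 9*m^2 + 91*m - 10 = -9*m^2 + 83*m - 18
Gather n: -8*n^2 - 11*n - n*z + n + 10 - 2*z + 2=-8*n^2 + n*(-z - 10) - 2*z + 12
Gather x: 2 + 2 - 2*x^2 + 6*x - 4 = -2*x^2 + 6*x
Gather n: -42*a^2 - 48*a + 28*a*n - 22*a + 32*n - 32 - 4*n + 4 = -42*a^2 - 70*a + n*(28*a + 28) - 28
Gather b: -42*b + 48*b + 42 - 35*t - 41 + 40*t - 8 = 6*b + 5*t - 7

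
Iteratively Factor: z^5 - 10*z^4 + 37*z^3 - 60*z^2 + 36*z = (z)*(z^4 - 10*z^3 + 37*z^2 - 60*z + 36) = z*(z - 3)*(z^3 - 7*z^2 + 16*z - 12) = z*(z - 3)*(z - 2)*(z^2 - 5*z + 6) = z*(z - 3)^2*(z - 2)*(z - 2)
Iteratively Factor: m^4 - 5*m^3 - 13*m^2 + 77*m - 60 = (m - 1)*(m^3 - 4*m^2 - 17*m + 60) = (m - 5)*(m - 1)*(m^2 + m - 12) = (m - 5)*(m - 1)*(m + 4)*(m - 3)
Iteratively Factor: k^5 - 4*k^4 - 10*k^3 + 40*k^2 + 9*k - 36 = (k + 3)*(k^4 - 7*k^3 + 11*k^2 + 7*k - 12) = (k - 1)*(k + 3)*(k^3 - 6*k^2 + 5*k + 12) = (k - 1)*(k + 1)*(k + 3)*(k^2 - 7*k + 12) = (k - 3)*(k - 1)*(k + 1)*(k + 3)*(k - 4)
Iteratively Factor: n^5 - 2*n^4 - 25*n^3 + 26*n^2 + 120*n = (n - 5)*(n^4 + 3*n^3 - 10*n^2 - 24*n) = (n - 5)*(n + 4)*(n^3 - n^2 - 6*n) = n*(n - 5)*(n + 4)*(n^2 - n - 6) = n*(n - 5)*(n + 2)*(n + 4)*(n - 3)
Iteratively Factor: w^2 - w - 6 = (w + 2)*(w - 3)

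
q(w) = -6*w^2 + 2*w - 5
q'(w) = 2 - 12*w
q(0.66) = -6.29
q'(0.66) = -5.92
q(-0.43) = -6.97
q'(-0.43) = 7.16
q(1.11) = -10.17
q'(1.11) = -11.32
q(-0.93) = -12.05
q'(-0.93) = 13.16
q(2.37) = -33.96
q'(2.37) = -26.44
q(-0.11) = -5.29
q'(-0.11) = 3.32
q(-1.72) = -26.19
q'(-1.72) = 22.64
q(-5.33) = -186.11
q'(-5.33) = 65.96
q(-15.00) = -1385.00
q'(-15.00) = 182.00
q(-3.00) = -65.00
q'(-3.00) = 38.00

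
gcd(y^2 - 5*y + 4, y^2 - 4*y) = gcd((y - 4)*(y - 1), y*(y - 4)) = y - 4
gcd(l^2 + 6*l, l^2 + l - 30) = l + 6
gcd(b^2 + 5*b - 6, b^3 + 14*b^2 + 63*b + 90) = b + 6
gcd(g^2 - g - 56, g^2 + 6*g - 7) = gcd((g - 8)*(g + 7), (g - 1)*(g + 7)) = g + 7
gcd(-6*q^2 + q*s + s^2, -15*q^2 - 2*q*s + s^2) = 3*q + s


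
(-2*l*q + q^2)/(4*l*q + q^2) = (-2*l + q)/(4*l + q)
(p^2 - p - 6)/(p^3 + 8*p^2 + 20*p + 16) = (p - 3)/(p^2 + 6*p + 8)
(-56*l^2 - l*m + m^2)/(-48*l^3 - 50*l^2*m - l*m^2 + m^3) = (7*l + m)/(6*l^2 + 7*l*m + m^2)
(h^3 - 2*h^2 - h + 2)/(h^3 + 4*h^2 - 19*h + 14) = (h + 1)/(h + 7)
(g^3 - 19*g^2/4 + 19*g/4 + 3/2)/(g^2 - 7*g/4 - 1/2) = g - 3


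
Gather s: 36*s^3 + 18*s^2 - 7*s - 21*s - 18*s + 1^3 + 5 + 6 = 36*s^3 + 18*s^2 - 46*s + 12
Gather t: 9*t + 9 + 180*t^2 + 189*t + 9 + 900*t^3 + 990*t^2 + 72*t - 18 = 900*t^3 + 1170*t^2 + 270*t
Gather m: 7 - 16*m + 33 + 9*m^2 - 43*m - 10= 9*m^2 - 59*m + 30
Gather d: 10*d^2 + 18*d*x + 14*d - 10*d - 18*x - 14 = 10*d^2 + d*(18*x + 4) - 18*x - 14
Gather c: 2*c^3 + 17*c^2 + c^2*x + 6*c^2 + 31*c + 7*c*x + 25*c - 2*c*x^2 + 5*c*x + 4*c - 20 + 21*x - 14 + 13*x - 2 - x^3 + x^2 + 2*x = 2*c^3 + c^2*(x + 23) + c*(-2*x^2 + 12*x + 60) - x^3 + x^2 + 36*x - 36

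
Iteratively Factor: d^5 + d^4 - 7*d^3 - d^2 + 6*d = (d + 3)*(d^4 - 2*d^3 - d^2 + 2*d) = (d - 1)*(d + 3)*(d^3 - d^2 - 2*d) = d*(d - 1)*(d + 3)*(d^2 - d - 2) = d*(d - 2)*(d - 1)*(d + 3)*(d + 1)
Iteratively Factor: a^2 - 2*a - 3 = (a - 3)*(a + 1)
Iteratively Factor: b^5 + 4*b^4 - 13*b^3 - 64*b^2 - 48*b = (b + 1)*(b^4 + 3*b^3 - 16*b^2 - 48*b) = (b + 1)*(b + 4)*(b^3 - b^2 - 12*b) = (b + 1)*(b + 3)*(b + 4)*(b^2 - 4*b) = b*(b + 1)*(b + 3)*(b + 4)*(b - 4)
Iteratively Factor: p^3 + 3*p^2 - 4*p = (p + 4)*(p^2 - p) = p*(p + 4)*(p - 1)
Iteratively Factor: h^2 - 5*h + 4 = (h - 4)*(h - 1)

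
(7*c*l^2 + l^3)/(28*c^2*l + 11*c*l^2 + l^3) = l/(4*c + l)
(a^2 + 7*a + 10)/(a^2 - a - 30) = (a + 2)/(a - 6)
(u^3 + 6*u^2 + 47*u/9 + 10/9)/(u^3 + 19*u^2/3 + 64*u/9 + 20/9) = (3*u + 1)/(3*u + 2)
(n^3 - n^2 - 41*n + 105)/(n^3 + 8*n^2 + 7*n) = (n^2 - 8*n + 15)/(n*(n + 1))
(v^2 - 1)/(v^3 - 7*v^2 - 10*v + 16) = (v + 1)/(v^2 - 6*v - 16)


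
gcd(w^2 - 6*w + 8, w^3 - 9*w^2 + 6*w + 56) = w - 4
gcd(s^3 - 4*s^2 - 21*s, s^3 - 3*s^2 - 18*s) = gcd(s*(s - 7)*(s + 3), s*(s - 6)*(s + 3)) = s^2 + 3*s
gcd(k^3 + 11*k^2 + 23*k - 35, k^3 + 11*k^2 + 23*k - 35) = k^3 + 11*k^2 + 23*k - 35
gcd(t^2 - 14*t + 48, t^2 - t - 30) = t - 6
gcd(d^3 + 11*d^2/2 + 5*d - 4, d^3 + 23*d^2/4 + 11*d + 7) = d + 2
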